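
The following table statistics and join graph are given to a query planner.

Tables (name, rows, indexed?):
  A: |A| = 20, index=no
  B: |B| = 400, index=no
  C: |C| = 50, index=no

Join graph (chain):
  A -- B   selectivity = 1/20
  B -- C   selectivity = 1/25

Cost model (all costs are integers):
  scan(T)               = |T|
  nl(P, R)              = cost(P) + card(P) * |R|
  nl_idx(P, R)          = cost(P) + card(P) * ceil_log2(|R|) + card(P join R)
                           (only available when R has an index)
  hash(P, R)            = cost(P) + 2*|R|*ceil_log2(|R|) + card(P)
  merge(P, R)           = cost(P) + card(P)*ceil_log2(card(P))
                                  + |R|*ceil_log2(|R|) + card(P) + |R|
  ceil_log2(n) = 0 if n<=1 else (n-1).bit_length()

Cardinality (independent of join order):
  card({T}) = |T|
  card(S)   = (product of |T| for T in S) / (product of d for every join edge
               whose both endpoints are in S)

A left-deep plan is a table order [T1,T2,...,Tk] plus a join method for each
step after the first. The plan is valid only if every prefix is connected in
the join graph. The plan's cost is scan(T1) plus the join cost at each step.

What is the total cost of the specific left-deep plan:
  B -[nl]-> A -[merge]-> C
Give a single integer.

12750

step 1: scan B: cost=400, card=400
step 2: join A via nl
    card(P join A) = 400*20/(20) = 400
    cost = 400 + 400*20 = 8400
step 3: join C via merge
    card(P join C) = 400*50/(25) = 800
    cost = 8400 + 400*9 + 50*6 + 400 + 50 = 12750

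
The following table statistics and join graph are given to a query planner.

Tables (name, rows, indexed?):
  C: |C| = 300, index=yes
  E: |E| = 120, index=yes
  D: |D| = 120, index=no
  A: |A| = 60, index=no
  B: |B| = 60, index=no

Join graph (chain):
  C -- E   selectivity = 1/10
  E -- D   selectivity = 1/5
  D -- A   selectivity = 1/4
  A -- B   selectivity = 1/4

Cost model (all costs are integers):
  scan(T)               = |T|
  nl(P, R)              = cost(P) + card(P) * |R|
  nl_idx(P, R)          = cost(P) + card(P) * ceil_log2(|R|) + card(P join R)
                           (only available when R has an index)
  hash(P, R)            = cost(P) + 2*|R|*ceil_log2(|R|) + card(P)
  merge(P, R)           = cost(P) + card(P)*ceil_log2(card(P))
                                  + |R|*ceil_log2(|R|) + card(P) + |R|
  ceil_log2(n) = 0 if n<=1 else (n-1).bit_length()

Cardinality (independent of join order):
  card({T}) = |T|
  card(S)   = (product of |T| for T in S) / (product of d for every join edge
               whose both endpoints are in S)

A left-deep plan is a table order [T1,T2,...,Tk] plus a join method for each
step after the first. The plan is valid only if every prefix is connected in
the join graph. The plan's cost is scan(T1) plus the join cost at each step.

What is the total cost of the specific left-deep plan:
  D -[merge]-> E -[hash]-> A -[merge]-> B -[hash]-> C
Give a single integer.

step 1: scan D: cost=120, card=120
step 2: join E via merge
    card(P join E) = 120*120/(5) = 2880
    cost = 120 + 120*7 + 120*7 + 120 + 120 = 2040
step 3: join A via hash
    card(P join A) = 2880*60/(4) = 43200
    cost = 2040 + 2*60*6 + 2880 = 5640
step 4: join B via merge
    card(P join B) = 43200*60/(4) = 648000
    cost = 5640 + 43200*16 + 60*6 + 43200 + 60 = 740460
step 5: join C via hash
    card(P join C) = 648000*300/(10) = 19440000
    cost = 740460 + 2*300*9 + 648000 = 1393860

1393860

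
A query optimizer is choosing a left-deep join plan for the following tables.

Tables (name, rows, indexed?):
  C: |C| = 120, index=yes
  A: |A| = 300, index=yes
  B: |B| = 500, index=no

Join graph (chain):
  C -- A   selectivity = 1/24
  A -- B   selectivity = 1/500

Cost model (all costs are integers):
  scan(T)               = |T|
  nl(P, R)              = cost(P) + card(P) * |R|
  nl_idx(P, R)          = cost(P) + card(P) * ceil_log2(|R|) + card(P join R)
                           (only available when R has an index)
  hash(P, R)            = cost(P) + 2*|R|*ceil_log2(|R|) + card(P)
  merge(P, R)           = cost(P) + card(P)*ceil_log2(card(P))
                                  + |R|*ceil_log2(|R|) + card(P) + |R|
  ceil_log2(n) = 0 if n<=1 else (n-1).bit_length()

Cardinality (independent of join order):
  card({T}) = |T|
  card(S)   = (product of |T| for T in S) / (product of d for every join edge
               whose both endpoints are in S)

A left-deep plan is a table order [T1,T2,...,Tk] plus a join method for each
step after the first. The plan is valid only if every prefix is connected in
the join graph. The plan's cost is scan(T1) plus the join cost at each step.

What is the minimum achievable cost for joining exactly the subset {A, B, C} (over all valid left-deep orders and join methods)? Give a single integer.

7280

Selinger DP over subsets of {A,B,C}:
  {C}: scan cost=120, card=120
  {A}: scan cost=300, card=300
  {B}: scan cost=500, card=500
  {AC}: card=1500; try (C,hash)→2280, (A,nl_idx)→2700, (C,nl_idx)→3900, (A,merge)→4080, (C,merge)→4260, (A,hash)→5640 …(+2); best=2280 via (C,hash)
  {AB}: card=300; try (A,nl_idx)→5300, (A,hash)→6400, (B,merge)→8300, (A,merge)→8500, (B,hash)→9600, (B,nl)→150300 …(+1); best=5300 via (A,nl_idx)
  {ABC}: card=1500; try (C,hash)→7280, (C,nl_idx)→8900, (C,merge)→9260, (B,hash)→12780, (B,merge)→25280, (C,nl)→41300 …(+1); best=7280 via (C,hash)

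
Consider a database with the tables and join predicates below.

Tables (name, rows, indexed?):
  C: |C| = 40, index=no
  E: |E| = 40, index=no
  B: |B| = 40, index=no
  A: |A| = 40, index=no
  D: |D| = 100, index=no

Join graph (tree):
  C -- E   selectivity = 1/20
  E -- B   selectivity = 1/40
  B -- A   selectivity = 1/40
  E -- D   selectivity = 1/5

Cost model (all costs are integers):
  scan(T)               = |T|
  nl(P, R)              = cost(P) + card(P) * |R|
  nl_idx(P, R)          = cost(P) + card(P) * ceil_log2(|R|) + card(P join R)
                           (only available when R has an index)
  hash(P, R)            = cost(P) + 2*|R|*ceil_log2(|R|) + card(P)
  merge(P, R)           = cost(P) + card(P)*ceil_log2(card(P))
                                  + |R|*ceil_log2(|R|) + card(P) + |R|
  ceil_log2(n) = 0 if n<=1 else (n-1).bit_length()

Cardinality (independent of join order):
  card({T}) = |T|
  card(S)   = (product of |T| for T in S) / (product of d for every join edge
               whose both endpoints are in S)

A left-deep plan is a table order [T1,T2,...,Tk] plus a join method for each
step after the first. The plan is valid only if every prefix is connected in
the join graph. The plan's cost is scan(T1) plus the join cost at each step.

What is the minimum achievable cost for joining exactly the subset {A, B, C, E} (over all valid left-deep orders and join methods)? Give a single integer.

1600

Selinger DP over subsets of {A,B,C,E}:
  {C}: scan cost=40, card=40
  {E}: scan cost=40, card=40
  {B}: scan cost=40, card=40
  {A}: scan cost=40, card=40
  {CE}: card=80; try (E,hash)→560, (C,hash)→560, (E,merge)→600, (C,merge)→600, (E,nl)→1640, (C,nl)→1640; best=560 via (E,hash)
  {BE}: card=40; try (E,hash)→560, (B,hash)→560, (E,merge)→600, (B,merge)→600, (E,nl)→1640, (B,nl)→1640; best=560 via (E,hash)
  {AB}: card=40; try (B,hash)→560, (A,hash)→560, (B,merge)→600, (A,merge)→600, (B,nl)→1640, (A,nl)→1640; best=560 via (B,hash)
  {BCE}: card=80; try (C,hash)→1080, (C,merge)→1120, (B,hash)→1120, (B,merge)→1480, (C,nl)→2160, (B,nl)→3760; best=1080 via (C,hash)
  {ABE}: card=40; try (E,hash)→1080, (A,hash)→1080, (E,merge)→1120, (A,merge)→1120, (E,nl)→2160, (A,nl)→2160; best=1080 via (E,hash)
  {ABCE}: card=80; try (C,hash)→1600, (C,merge)→1640, (A,hash)→1640, (A,merge)→2000, (C,nl)→2680, (A,nl)→4280; best=1600 via (C,hash)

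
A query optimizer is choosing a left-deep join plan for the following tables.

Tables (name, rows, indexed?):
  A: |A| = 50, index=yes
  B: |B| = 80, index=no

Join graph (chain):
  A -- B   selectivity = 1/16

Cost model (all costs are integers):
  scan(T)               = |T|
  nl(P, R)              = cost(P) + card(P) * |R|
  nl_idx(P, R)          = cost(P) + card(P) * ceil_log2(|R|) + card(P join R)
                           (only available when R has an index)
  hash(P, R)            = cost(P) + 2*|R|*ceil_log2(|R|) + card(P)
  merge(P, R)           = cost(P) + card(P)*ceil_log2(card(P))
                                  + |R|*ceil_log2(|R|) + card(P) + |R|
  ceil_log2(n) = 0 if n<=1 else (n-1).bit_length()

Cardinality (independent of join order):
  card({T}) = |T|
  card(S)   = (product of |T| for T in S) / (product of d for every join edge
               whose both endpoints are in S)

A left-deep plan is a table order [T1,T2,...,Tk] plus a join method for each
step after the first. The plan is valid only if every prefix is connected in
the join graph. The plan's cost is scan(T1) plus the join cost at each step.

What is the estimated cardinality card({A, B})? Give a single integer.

Tables in S: A(50), B(80)
Edges inside S: A-B(d=16)
numerator = 50 * 80 = 4000
denominator = 16 = 16
card(S) = 4000 / 16 = 250

250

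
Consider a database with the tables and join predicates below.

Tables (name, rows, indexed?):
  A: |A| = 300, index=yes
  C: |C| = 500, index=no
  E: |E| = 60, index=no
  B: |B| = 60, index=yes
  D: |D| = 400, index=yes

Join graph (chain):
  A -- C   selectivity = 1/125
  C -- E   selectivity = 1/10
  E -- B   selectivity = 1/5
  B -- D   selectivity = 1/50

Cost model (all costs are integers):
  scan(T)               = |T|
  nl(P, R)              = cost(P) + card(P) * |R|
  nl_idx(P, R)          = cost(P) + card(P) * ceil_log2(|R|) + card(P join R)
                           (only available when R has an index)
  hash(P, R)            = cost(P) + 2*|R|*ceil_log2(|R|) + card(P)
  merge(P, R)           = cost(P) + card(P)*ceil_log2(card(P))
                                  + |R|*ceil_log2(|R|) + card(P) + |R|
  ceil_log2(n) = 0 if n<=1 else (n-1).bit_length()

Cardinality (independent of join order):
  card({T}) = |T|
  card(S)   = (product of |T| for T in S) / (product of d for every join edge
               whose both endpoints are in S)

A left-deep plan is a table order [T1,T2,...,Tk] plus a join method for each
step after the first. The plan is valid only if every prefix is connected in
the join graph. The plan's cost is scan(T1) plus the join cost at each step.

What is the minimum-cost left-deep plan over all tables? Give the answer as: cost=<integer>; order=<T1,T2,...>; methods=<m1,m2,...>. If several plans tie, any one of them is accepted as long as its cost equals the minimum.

cost=109640; order=C,A,E,B,D; methods=nl_idx,hash,hash,hash

Selinger DP (subsets sized 1..n):
  {A}: scan cost=300, card=300
  {C}: scan cost=500, card=500
  {E}: scan cost=60, card=60
  {B}: scan cost=60, card=60
  {D}: scan cost=400, card=400
  {AC}: card=1200; try (A,nl_idx)→6200, (A,hash)→6400, (C,merge)→8300, (A,merge)→8500, (C,hash)→9600, (C,nl)→150300 …(+1); best=6200 via (A,nl_idx)
  {CE}: card=3000; try (E,hash)→1720, (C,merge)→5480, (E,merge)→5920, (C,hash)→9120, (C,nl)→30060, (E,nl)→30500; best=1720 via (E,hash)
  {BE}: card=720; try (E,hash)→840, (B,hash)→840, (E,merge)→900, (B,merge)→900, (B,nl_idx)→1140, (E,nl)→3660 …(+1); best=840 via (E,hash)
  {BD}: card=480; try (D,nl_idx)→1080, (B,hash)→1520, (B,nl_idx)→3280, (D,merge)→4480, (B,merge)→4820, (D,hash)→7320 …(+2); best=1080 via (D,nl_idx)
  {ACE}: card=7200; try (E,hash)→8120, (A,hash)→10120, (E,merge)→21020, (A,nl_idx)→35920, (A,merge)→43720, (E,nl)→78200 …(+1); best=8120 via (E,hash)
  {BCE}: card=36000; try (B,hash)→5440, (C,hash)→10560, (C,merge)→13760, (B,merge)→41140, (B,nl_idx)→55720, (B,nl)→181720 …(+1); best=5440 via (B,hash)
  {BDE}: card=5760; try (E,hash)→2280, (E,merge)→6300, (D,hash)→8760, (D,merge)→12760, (D,nl_idx)→13080, (E,nl)→29880 …(+1); best=2280 via (E,hash)
  {ABCE}: card=86400; try (B,hash)→16040, (A,hash)→46840, (B,merge)→109340, (B,nl_idx)→137720, (A,nl_idx)→415840, (B,nl)→440120 …(+2); best=16040 via (B,hash)
  {BCDE}: card=288000; try (C,hash)→17040, (D,hash)→48640, (C,merge)→87920, (D,nl_idx)→617440, (D,merge)→621440, (C,nl)→2882280 …(+1); best=17040 via (C,hash)
  {ABCDE}: card=691200; try (D,hash)→109640, (A,hash)→310440, (D,nl_idx)→1484840, (D,merge)→1575240, (A,nl_idx)→3300240, (A,merge)→5780040 …(+2); best=109640 via (D,hash)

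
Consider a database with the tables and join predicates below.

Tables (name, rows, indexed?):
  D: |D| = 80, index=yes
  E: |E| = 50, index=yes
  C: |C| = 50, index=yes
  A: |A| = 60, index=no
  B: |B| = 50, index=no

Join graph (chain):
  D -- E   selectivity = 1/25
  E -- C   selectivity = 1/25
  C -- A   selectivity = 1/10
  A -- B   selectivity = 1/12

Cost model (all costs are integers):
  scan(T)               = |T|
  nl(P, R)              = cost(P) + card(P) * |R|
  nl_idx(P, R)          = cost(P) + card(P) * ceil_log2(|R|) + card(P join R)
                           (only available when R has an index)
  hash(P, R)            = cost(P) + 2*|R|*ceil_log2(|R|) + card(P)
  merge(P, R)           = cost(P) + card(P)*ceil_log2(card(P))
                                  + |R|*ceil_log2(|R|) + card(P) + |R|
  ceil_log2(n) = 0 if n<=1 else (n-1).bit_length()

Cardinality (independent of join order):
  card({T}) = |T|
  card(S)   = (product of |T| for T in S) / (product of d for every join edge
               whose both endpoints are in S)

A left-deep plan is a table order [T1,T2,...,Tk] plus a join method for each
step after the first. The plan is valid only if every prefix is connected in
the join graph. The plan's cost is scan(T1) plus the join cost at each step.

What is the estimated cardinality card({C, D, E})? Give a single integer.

Tables in S: C(50), D(80), E(50)
Edges inside S: D-E(d=25), E-C(d=25)
numerator = 50 * 80 * 50 = 200000
denominator = 25 * 25 = 625
card(S) = 200000 / 625 = 320

320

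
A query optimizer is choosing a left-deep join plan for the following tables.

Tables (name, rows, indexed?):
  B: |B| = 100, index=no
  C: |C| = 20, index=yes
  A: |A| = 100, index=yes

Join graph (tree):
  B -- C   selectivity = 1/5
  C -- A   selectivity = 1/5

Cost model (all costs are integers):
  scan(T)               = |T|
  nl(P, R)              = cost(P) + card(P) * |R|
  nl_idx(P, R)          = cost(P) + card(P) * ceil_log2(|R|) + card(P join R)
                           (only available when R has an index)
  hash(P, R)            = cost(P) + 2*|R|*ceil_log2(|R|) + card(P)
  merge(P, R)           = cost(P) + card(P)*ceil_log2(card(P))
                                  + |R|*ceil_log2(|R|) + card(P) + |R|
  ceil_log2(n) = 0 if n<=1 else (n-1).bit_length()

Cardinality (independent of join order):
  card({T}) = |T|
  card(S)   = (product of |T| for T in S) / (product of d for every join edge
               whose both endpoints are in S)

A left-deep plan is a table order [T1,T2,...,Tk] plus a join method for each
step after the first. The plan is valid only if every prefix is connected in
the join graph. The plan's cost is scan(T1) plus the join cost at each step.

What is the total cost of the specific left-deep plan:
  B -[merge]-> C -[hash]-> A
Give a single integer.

2820

step 1: scan B: cost=100, card=100
step 2: join C via merge
    card(P join C) = 100*20/(5) = 400
    cost = 100 + 100*7 + 20*5 + 100 + 20 = 1020
step 3: join A via hash
    card(P join A) = 400*100/(5) = 8000
    cost = 1020 + 2*100*7 + 400 = 2820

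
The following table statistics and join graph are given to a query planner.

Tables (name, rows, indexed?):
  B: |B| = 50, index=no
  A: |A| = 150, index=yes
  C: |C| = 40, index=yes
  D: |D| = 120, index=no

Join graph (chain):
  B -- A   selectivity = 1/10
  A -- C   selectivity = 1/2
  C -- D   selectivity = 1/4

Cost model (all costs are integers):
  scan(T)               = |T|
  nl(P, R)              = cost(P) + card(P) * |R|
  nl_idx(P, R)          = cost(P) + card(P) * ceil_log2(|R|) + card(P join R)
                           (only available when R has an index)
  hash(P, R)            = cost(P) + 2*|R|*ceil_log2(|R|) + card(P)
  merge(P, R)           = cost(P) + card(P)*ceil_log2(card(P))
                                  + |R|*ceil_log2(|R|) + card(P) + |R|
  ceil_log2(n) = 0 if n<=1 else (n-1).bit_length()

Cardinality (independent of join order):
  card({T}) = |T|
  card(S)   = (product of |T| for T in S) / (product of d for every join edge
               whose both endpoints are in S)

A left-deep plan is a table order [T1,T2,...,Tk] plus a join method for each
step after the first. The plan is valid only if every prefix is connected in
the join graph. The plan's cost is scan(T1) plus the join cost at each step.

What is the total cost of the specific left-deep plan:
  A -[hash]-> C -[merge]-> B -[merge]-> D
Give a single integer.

266090

step 1: scan A: cost=150, card=150
step 2: join C via hash
    card(P join C) = 150*40/(2) = 3000
    cost = 150 + 2*40*6 + 150 = 780
step 3: join B via merge
    card(P join B) = 3000*50/(10) = 15000
    cost = 780 + 3000*12 + 50*6 + 3000 + 50 = 40130
step 4: join D via merge
    card(P join D) = 15000*120/(4) = 450000
    cost = 40130 + 15000*14 + 120*7 + 15000 + 120 = 266090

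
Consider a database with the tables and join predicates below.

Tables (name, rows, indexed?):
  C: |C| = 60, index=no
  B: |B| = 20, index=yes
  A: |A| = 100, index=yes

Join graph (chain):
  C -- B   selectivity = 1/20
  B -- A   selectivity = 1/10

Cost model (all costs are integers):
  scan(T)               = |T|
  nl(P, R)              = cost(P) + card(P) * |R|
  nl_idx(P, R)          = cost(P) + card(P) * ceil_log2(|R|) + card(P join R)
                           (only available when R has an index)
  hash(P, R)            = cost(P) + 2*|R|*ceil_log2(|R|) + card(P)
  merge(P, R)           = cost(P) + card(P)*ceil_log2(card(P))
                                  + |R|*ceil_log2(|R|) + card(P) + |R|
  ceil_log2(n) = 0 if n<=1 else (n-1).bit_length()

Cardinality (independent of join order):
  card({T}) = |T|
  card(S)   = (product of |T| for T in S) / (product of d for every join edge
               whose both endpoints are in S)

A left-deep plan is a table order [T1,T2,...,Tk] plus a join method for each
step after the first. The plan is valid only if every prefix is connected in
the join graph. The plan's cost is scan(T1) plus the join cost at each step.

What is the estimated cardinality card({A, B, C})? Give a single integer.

600

Tables in S: A(100), B(20), C(60)
Edges inside S: C-B(d=20), B-A(d=10)
numerator = 100 * 20 * 60 = 120000
denominator = 20 * 10 = 200
card(S) = 120000 / 200 = 600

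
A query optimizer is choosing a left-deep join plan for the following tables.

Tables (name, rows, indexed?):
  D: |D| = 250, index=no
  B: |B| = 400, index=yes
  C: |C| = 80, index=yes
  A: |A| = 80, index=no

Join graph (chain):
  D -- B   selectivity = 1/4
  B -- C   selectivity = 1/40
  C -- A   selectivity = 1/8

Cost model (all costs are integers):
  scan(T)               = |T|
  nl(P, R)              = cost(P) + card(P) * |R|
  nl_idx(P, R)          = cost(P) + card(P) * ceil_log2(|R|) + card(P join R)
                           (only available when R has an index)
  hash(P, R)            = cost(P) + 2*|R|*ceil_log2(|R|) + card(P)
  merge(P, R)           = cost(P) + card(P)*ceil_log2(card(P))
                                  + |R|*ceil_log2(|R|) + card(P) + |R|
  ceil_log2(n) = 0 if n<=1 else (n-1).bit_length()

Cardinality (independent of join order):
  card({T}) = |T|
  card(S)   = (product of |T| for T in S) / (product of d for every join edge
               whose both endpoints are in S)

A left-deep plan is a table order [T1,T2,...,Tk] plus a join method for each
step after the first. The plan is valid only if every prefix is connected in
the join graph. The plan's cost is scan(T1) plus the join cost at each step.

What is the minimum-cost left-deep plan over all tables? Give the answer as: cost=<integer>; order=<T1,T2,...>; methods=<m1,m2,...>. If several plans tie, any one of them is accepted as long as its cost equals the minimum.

Selinger DP (subsets sized 1..n):
  {D}: scan cost=250, card=250
  {B}: scan cost=400, card=400
  {C}: scan cost=80, card=80
  {A}: scan cost=80, card=80
  {BD}: card=25000; try (D,hash)→4800, (B,merge)→6500, (D,merge)→6650, (B,hash)→7700, (B,nl_idx)→27500, (B,nl)→100250 …(+1); best=4800 via (D,hash)
  {BC}: card=800; try (B,nl_idx)→1600, (C,hash)→1920, (C,nl_idx)→4000, (B,merge)→4720, (C,merge)→5040, (B,hash)→7360 …(+2); best=1600 via (B,nl_idx)
  {AC}: card=800; try (C,hash)→1280, (A,hash)→1280, (C,merge)→1360, (A,merge)→1360, (C,nl_idx)→1440, (C,nl)→6480 …(+1); best=1280 via (C,hash)
  {BCD}: card=50000; try (D,hash)→6400, (D,merge)→12650, (C,hash)→30920, (D,nl)→201600, (C,nl_idx)→229800, (C,merge)→405440 …(+1); best=6400 via (D,hash)
  {ABC}: card=8000; try (A,hash)→3520, (B,hash)→9280, (A,merge)→11040, (B,merge)→14080, (B,nl_idx)→16480, (A,nl)→65600 …(+1); best=3520 via (A,hash)
  {ABCD}: card=500000; try (D,hash)→15520, (A,hash)→57520, (D,merge)→117770, (A,merge)→857040, (D,nl)→2003520, (A,nl)→4006400; best=15520 via (D,hash)

cost=15520; order=C,B,A,D; methods=nl_idx,hash,hash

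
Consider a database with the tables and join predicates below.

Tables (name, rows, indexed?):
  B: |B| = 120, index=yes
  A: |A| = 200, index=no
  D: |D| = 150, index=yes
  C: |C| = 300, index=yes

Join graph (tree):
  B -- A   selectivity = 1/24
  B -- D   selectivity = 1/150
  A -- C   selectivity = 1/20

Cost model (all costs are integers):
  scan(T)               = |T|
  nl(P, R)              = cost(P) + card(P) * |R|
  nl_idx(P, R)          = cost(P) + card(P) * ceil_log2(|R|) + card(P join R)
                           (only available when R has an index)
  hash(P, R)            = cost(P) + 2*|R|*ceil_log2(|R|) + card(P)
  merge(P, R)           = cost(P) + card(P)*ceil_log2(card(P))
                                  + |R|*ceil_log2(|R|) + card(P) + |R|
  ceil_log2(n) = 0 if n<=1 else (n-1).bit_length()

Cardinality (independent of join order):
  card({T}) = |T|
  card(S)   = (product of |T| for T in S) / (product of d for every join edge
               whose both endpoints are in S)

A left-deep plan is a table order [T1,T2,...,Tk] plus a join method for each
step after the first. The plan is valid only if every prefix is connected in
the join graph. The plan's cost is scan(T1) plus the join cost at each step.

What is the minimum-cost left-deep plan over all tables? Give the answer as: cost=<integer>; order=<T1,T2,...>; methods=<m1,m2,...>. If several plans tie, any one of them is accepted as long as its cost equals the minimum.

Selinger DP (subsets sized 1..n):
  {B}: scan cost=120, card=120
  {A}: scan cost=200, card=200
  {D}: scan cost=150, card=150
  {C}: scan cost=300, card=300
  {AB}: card=1000; try (B,hash)→2080, (B,nl_idx)→2600, (A,merge)→2880, (B,merge)→2960, (A,hash)→3440, (A,nl)→24120 …(+1); best=2080 via (B,hash)
  {BD}: card=120; try (D,nl_idx)→1200, (B,nl_idx)→1320, (B,hash)→1980, (D,merge)→2430, (B,merge)→2460, (D,hash)→2640 …(+2); best=1200 via (D,nl_idx)
  {AC}: card=3000; try (A,hash)→3800, (C,merge)→5000, (C,nl_idx)→5000, (A,merge)→5100, (C,hash)→5800, (C,nl)→60200 …(+1); best=3800 via (A,hash)
  {ABD}: card=1000; try (A,merge)→3960, (A,hash)→4520, (D,hash)→5480, (D,nl_idx)→11080, (D,merge)→14430, (A,nl)→25200 …(+1); best=3960 via (A,merge)
  {ABC}: card=15000; try (C,hash)→8480, (B,hash)→8480, (C,merge)→16080, (C,nl_idx)→26080, (B,nl_idx)→39800, (B,merge)→43760 …(+2); best=8480 via (C,hash)
  {ABCD}: card=15000; try (C,hash)→10360, (C,merge)→17960, (D,hash)→25880, (C,nl_idx)→27960, (D,nl_idx)→143480, (D,merge)→234830 …(+2); best=10360 via (C,hash)

cost=10360; order=B,D,A,C; methods=nl_idx,merge,hash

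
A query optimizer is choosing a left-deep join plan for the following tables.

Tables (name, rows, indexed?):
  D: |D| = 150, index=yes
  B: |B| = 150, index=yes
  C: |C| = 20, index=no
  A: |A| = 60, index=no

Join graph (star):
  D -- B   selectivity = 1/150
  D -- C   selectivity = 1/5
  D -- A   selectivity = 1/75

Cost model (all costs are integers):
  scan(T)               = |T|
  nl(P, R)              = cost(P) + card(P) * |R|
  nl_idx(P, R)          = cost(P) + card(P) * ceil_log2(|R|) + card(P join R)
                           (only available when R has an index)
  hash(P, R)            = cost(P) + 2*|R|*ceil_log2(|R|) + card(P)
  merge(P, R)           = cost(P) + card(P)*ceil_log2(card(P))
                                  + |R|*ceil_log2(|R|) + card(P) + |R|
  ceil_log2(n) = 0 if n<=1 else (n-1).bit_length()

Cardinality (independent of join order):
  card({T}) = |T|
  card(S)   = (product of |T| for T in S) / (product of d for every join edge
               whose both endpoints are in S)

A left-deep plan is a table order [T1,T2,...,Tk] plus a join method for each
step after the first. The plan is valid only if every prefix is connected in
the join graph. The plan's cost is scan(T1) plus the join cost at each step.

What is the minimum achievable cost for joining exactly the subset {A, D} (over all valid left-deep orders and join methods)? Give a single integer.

660

Selinger DP over subsets of {A,D}:
  {D}: scan cost=150, card=150
  {A}: scan cost=60, card=60
  {AD}: card=120; try (D,nl_idx)→660, (A,hash)→1020, (D,merge)→1830, (A,merge)→1920, (D,hash)→2520, (D,nl)→9060 …(+1); best=660 via (D,nl_idx)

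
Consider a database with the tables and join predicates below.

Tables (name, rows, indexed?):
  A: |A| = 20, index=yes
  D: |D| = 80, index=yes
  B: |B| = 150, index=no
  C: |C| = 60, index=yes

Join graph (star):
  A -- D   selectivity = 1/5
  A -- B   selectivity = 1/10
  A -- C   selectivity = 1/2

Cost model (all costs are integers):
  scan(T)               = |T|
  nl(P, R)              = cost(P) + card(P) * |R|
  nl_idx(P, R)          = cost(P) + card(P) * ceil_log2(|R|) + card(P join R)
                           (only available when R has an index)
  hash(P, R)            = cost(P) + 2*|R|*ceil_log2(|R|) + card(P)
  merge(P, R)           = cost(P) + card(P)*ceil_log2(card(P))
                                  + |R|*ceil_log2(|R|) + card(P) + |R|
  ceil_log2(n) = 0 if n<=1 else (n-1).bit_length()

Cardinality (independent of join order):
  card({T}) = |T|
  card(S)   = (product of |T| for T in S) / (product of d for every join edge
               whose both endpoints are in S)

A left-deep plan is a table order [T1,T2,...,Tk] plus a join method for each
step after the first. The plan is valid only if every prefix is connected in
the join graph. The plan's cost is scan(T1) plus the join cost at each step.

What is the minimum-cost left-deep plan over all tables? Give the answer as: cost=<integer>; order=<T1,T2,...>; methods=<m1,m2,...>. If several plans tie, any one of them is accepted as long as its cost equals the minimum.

cost=7440; order=B,A,D,C; methods=hash,hash,hash

Selinger DP (subsets sized 1..n):
  {A}: scan cost=20, card=20
  {D}: scan cost=80, card=80
  {B}: scan cost=150, card=150
  {C}: scan cost=60, card=60
  {AD}: card=320; try (A,hash)→360, (D,nl_idx)→480, (D,merge)→780, (A,nl_idx)→800, (A,merge)→840, (D,hash)→1160 …(+2); best=360 via (A,hash)
  {AB}: card=300; try (A,hash)→500, (A,nl_idx)→1200, (B,merge)→1490, (A,merge)→1620, (B,hash)→2440, (B,nl)→3020 …(+1); best=500 via (A,hash)
  {AC}: card=600; try (A,hash)→320, (C,merge)→560, (A,merge)→600, (C,nl_idx)→740, (C,hash)→760, (A,nl_idx)→960 …(+2); best=320 via (A,hash)
  {ABD}: card=4800; try (D,hash)→1920, (B,hash)→3080, (D,merge)→4140, (B,merge)→4910, (D,nl_idx)→7400, (D,nl)→24500 …(+1); best=1920 via (D,hash)
  {ACD}: card=9600; try (C,hash)→1400, (D,hash)→2040, (C,merge)→3980, (D,merge)→7560, (C,nl_idx)→11880, (D,nl_idx)→14120 …(+2); best=1400 via (C,hash)
  {ABC}: card=9000; try (C,hash)→1520, (B,hash)→3320, (C,merge)→3920, (B,merge)→8270, (C,nl_idx)→11300, (C,nl)→18500 …(+1); best=1520 via (C,hash)
  {ABCD}: card=144000; try (C,hash)→7440, (D,hash)→11640, (B,hash)→13400, (C,merge)→69540, (D,merge)→137160, (B,merge)→146750 …(+5); best=7440 via (C,hash)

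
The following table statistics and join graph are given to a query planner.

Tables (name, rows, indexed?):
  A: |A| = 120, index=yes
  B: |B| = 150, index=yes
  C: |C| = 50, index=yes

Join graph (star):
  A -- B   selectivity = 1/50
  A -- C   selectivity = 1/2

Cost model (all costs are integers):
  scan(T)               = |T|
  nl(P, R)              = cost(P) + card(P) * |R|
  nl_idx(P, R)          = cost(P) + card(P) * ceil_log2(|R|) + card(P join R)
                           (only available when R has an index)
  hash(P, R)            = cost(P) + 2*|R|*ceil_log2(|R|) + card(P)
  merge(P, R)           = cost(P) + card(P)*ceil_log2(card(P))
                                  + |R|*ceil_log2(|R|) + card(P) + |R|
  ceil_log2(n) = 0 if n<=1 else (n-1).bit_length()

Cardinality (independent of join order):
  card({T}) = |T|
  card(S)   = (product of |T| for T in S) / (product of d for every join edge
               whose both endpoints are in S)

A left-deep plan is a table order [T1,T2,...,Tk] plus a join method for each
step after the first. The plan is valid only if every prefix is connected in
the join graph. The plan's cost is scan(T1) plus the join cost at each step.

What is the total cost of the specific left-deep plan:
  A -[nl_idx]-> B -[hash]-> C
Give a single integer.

2400

step 1: scan A: cost=120, card=120
step 2: join B via nl_idx
    card(P join B) = 120*150/(50) = 360
    cost = 120 + 120*8 + 360 = 1440
step 3: join C via hash
    card(P join C) = 360*50/(2) = 9000
    cost = 1440 + 2*50*6 + 360 = 2400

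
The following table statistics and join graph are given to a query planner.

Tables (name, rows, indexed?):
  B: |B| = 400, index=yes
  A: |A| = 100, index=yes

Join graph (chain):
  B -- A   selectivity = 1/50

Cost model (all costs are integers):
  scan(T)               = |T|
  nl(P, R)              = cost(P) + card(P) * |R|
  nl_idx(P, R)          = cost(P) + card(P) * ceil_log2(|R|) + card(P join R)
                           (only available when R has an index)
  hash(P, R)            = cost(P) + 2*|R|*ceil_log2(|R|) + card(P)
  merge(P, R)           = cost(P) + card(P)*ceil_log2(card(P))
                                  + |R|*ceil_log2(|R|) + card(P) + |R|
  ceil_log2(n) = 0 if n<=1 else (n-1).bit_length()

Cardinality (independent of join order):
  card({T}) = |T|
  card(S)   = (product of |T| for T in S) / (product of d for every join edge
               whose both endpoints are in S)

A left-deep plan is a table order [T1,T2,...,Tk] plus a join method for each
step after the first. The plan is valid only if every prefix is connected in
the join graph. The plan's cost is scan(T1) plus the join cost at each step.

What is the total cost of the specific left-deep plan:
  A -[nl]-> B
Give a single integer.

40100

step 1: scan A: cost=100, card=100
step 2: join B via nl
    card(P join B) = 100*400/(50) = 800
    cost = 100 + 100*400 = 40100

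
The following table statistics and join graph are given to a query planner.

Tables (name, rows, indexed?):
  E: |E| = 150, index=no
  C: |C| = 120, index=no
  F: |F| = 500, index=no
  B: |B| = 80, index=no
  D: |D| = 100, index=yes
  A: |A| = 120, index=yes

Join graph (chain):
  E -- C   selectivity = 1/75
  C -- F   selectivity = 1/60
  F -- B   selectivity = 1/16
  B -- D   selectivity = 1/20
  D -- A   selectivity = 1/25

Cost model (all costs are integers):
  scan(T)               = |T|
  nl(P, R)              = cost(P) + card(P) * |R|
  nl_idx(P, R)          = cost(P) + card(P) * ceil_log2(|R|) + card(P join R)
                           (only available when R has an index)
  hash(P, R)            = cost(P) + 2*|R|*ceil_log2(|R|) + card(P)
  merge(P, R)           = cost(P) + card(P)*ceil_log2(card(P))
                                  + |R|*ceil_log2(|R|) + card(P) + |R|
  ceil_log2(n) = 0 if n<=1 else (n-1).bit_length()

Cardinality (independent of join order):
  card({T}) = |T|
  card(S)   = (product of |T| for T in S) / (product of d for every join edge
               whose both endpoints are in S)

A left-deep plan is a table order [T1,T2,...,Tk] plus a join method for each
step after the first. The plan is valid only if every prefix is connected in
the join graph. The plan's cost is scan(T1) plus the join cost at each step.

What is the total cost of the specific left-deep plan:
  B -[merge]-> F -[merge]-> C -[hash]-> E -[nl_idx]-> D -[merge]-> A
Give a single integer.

step 1: scan B: cost=80, card=80
step 2: join F via merge
    card(P join F) = 80*500/(16) = 2500
    cost = 80 + 80*7 + 500*9 + 80 + 500 = 5720
step 3: join C via merge
    card(P join C) = 2500*120/(60) = 5000
    cost = 5720 + 2500*12 + 120*7 + 2500 + 120 = 39180
step 4: join E via hash
    card(P join E) = 5000*150/(75) = 10000
    cost = 39180 + 2*150*8 + 5000 = 46580
step 5: join D via nl_idx
    card(P join D) = 10000*100/(20) = 50000
    cost = 46580 + 10000*7 + 50000 = 166580
step 6: join A via merge
    card(P join A) = 50000*120/(25) = 240000
    cost = 166580 + 50000*16 + 120*7 + 50000 + 120 = 1017540

1017540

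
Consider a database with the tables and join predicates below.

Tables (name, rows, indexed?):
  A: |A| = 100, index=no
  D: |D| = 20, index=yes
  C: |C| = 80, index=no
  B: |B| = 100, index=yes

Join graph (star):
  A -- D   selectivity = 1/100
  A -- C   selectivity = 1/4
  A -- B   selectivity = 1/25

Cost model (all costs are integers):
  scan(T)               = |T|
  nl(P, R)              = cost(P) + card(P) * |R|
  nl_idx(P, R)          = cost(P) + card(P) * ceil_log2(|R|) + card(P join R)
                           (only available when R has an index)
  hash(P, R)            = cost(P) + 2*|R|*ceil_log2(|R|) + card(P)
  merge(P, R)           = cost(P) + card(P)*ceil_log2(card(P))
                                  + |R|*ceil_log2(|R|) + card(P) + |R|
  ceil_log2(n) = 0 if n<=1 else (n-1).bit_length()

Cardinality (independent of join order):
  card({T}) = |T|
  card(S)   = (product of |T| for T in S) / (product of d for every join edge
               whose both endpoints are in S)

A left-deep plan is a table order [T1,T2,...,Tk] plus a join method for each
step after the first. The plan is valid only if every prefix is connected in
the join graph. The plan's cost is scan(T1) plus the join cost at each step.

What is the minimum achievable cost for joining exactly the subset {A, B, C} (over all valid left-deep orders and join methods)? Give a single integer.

2720

Selinger DP over subsets of {A,B,C}:
  {A}: scan cost=100, card=100
  {C}: scan cost=80, card=80
  {B}: scan cost=100, card=100
  {AC}: card=2000; try (C,hash)→1320, (A,merge)→1520, (C,merge)→1540, (A,hash)→1560, (A,nl)→8080, (C,nl)→8100; best=1320 via (C,hash)
  {AB}: card=400; try (B,nl_idx)→1200, (B,hash)→1600, (A,hash)→1600, (B,merge)→1700, (A,merge)→1700, (B,nl)→10100 …(+1); best=1200 via (B,nl_idx)
  {ABC}: card=8000; try (C,hash)→2720, (B,hash)→4720, (C,merge)→5840, (B,nl_idx)→23320, (B,merge)→26120, (C,nl)→33200 …(+1); best=2720 via (C,hash)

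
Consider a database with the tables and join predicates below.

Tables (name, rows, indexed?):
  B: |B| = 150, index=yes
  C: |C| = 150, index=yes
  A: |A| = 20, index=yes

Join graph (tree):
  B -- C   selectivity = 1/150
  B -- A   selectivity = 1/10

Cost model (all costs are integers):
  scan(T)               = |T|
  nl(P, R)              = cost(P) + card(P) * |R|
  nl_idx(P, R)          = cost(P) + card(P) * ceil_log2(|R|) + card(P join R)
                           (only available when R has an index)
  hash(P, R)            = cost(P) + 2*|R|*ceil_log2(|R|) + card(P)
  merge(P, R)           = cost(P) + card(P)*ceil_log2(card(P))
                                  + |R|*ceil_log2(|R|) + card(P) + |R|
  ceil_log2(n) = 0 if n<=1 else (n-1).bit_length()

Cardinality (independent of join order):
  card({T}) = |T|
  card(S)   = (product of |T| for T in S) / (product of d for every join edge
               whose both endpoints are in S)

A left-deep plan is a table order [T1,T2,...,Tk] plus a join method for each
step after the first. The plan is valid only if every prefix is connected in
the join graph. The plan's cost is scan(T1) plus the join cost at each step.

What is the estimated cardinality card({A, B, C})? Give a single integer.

300

Tables in S: A(20), B(150), C(150)
Edges inside S: B-C(d=150), B-A(d=10)
numerator = 20 * 150 * 150 = 450000
denominator = 150 * 10 = 1500
card(S) = 450000 / 1500 = 300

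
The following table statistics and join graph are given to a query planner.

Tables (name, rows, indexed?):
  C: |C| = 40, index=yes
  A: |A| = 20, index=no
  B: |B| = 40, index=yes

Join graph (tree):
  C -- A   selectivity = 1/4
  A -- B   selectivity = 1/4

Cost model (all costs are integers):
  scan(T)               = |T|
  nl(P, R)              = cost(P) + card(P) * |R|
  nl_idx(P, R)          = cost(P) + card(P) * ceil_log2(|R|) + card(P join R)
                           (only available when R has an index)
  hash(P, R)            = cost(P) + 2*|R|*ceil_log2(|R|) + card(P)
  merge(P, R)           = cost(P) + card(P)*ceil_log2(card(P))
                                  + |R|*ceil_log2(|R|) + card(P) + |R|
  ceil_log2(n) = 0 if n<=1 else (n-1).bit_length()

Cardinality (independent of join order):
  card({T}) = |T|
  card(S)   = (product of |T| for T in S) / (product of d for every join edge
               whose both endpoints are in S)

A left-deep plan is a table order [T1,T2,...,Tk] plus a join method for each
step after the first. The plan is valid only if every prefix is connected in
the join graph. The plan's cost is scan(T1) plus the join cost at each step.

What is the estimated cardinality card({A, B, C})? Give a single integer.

Tables in S: A(20), B(40), C(40)
Edges inside S: C-A(d=4), A-B(d=4)
numerator = 20 * 40 * 40 = 32000
denominator = 4 * 4 = 16
card(S) = 32000 / 16 = 2000

2000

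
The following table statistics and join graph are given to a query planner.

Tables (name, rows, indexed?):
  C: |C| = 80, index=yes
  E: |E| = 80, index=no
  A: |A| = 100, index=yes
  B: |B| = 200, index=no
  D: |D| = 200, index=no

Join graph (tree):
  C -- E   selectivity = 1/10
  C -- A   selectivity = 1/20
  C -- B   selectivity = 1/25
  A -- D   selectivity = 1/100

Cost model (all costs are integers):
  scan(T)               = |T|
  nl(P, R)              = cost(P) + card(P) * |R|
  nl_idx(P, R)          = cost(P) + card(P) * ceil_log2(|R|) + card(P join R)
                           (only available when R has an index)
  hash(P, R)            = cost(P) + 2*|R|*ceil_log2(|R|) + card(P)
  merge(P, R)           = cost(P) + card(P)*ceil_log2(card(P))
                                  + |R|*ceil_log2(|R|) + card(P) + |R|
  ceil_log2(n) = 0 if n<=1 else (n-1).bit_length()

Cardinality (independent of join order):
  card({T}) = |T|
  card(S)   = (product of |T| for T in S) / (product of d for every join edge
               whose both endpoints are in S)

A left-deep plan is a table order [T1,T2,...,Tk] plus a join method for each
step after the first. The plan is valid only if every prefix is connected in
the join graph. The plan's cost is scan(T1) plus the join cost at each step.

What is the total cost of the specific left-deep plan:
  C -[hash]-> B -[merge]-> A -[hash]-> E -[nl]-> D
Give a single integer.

5135520

step 1: scan C: cost=80, card=80
step 2: join B via hash
    card(P join B) = 80*200/(25) = 640
    cost = 80 + 2*200*8 + 80 = 3360
step 3: join A via merge
    card(P join A) = 640*100/(20) = 3200
    cost = 3360 + 640*10 + 100*7 + 640 + 100 = 11200
step 4: join E via hash
    card(P join E) = 3200*80/(10) = 25600
    cost = 11200 + 2*80*7 + 3200 = 15520
step 5: join D via nl
    card(P join D) = 25600*200/(100) = 51200
    cost = 15520 + 25600*200 = 5135520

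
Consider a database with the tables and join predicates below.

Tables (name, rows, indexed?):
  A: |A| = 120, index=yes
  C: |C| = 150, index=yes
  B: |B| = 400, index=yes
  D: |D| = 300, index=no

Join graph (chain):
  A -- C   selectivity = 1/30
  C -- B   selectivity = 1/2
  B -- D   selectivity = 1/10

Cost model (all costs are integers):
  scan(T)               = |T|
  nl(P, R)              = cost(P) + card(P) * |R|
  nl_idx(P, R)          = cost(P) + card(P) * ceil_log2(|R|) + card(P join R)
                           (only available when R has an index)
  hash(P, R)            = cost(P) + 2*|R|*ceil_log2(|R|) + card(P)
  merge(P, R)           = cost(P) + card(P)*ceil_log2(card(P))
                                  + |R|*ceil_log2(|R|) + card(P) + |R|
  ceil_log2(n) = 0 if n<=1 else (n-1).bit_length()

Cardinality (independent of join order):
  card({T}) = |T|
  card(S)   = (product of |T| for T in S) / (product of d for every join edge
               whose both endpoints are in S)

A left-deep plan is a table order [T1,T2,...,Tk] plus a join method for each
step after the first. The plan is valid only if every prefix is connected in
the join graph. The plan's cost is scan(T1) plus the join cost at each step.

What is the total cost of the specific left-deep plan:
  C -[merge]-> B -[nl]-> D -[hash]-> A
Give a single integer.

9907180

step 1: scan C: cost=150, card=150
step 2: join B via merge
    card(P join B) = 150*400/(2) = 30000
    cost = 150 + 150*8 + 400*9 + 150 + 400 = 5500
step 3: join D via nl
    card(P join D) = 30000*300/(10) = 900000
    cost = 5500 + 30000*300 = 9005500
step 4: join A via hash
    card(P join A) = 900000*120/(30) = 3600000
    cost = 9005500 + 2*120*7 + 900000 = 9907180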